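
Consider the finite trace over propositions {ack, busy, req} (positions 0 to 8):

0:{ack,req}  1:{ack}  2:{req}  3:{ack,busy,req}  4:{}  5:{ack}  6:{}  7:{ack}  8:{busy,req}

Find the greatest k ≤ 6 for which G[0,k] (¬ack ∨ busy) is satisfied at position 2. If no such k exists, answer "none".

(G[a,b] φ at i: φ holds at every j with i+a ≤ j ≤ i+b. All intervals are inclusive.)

(¬ack ∨ busy) must hold from j=2 onward; find where it first fails.
  j=2: holds
  j=3: holds
  j=4: holds
  j=5: fails
Holds on [2,4], so largest k = 2.

2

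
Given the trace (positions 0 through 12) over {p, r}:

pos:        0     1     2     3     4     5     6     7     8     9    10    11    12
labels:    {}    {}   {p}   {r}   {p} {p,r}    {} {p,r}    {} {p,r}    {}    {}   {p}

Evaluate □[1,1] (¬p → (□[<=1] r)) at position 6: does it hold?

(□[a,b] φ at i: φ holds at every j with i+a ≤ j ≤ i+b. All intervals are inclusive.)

Yes

Check (¬p → (□[<=1] r)) at every j in [7,7]:
  j=7: antecedent false → ✓
All positions satisfy it → formula holds.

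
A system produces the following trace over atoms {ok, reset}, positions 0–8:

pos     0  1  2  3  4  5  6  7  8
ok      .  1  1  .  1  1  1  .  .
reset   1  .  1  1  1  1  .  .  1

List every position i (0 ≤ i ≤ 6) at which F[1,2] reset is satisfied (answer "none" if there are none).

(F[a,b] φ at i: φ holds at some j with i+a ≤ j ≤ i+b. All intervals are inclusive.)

0, 1, 2, 3, 4, 6

Evaluate at each i in [0,6]:
  i=0: ✓ (witness j=2)
  i=1: ✓ (witness j=2)
  i=2: ✓ (witness j=3)
  i=3: ✓ (witness j=4)
  i=4: ✓ (witness j=5)
  i=5: ✗ (none in [6,7])
  i=6: ✓ (witness j=8)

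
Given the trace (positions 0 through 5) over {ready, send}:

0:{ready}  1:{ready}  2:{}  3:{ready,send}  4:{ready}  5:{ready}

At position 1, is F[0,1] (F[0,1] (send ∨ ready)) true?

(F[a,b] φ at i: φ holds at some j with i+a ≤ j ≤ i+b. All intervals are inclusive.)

Holds

Check F[0,1] (send ∨ ready) at each j in [1,2]:
  j=1: holds (witness at 1)
  j=2: holds (witness at 3)
Found at j=1 → formula holds.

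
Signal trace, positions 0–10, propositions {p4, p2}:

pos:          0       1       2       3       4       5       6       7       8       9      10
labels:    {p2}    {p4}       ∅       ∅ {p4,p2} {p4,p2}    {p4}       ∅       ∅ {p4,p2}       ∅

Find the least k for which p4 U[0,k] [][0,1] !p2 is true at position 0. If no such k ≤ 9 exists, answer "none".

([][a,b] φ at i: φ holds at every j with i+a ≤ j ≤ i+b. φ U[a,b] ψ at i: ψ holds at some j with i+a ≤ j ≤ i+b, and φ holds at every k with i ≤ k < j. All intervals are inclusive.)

Need earliest j ≥ 0 with [][0,1] !p2, and p4 at every k in [0,j-1].
  j=0: rhs fails.
  j=1: rhs holds but lhs fails at k=0.
  j=2: rhs holds but lhs fails at k=0.
  j=3: rhs fails.
  j=4: rhs fails.
  j=5: rhs fails.
  j=6: rhs holds but lhs fails at k=0.
  j=7: rhs holds but lhs fails at k=0.
  j=8: rhs fails.
  j=9: rhs fails.
No witness within the range → none.

none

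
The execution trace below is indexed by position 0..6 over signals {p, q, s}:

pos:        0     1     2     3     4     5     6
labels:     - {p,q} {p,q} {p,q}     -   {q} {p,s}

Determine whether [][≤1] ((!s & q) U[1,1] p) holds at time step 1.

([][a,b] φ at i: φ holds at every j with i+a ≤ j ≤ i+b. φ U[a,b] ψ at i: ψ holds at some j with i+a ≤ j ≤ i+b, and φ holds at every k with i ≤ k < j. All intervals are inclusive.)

Holds

Check ((!s & q) U[1,1] p) at every j in [1,2]:
  j=1: holds
  j=2: holds
All positions satisfy it → formula holds.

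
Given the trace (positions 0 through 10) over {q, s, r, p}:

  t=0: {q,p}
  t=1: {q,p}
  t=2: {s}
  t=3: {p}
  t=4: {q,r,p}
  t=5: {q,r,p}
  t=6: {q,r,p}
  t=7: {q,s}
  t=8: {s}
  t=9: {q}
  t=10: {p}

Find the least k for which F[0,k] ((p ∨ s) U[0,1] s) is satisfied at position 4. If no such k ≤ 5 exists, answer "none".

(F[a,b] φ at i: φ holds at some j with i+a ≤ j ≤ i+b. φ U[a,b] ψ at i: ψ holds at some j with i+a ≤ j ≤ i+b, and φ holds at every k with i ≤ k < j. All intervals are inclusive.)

Scan j = 4,5,… for ((p ∨ s) U[0,1] s):
  j=4: fails
  j=5: fails
  j=6: holds
First hit at j=6, so smallest k = 6-4 = 2.

2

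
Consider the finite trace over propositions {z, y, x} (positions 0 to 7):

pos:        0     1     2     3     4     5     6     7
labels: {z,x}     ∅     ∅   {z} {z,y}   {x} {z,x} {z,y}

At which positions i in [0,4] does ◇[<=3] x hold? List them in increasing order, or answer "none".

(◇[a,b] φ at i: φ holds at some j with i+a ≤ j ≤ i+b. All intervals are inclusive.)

0, 2, 3, 4

Evaluate at each i in [0,4]:
  i=0: ✓ (witness j=0)
  i=1: ✗ (none in [1,4])
  i=2: ✓ (witness j=5)
  i=3: ✓ (witness j=5)
  i=4: ✓ (witness j=5)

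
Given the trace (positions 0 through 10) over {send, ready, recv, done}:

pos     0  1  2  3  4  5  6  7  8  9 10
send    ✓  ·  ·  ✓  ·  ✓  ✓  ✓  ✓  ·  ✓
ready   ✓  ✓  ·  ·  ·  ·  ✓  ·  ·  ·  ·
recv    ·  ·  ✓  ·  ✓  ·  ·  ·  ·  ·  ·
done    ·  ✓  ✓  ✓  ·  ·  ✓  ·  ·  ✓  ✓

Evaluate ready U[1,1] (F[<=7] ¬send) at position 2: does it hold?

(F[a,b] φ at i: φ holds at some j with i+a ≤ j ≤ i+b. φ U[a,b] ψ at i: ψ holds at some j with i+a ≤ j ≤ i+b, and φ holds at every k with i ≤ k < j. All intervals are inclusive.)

Need some j in [3,3] with F[<=7] ¬send, and ready at every k in [2,j-1].
  j=3: F[<=7] ¬send holds, but ready fails at k=2 → not this j.
No j in the window works → until fails.

No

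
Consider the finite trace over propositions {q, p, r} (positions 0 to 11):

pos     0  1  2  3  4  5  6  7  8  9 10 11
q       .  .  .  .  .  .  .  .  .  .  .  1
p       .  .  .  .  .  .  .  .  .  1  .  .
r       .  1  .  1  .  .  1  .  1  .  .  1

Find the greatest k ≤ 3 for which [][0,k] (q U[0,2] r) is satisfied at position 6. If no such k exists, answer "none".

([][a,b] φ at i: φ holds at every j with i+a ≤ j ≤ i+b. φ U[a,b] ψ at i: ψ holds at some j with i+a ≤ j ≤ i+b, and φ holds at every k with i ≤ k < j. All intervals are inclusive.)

0

(q U[0,2] r) must hold from j=6 onward; find where it first fails.
  j=6: holds
  j=7: fails
Holds on [6,6], so largest k = 0.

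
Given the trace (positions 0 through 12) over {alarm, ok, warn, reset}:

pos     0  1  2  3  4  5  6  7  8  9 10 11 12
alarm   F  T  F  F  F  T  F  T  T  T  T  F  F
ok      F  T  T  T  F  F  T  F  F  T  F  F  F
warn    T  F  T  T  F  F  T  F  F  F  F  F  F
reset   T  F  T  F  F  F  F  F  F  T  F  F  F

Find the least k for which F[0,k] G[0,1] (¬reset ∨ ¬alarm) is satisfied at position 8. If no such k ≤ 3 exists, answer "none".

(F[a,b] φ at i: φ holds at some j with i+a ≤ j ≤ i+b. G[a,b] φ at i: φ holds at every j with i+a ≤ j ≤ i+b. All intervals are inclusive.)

2

Scan j = 8,9,… for G[0,1] (¬reset ∨ ¬alarm):
  j=8: fails
  j=9: fails
  j=10: holds
First hit at j=10, so smallest k = 10-8 = 2.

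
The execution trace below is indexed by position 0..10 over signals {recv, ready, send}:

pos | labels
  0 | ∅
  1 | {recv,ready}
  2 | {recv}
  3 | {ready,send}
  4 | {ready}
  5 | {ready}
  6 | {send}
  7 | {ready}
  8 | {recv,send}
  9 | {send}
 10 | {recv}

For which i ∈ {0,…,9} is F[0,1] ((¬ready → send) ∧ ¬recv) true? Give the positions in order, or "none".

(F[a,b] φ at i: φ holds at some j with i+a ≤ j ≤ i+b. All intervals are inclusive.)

Evaluate at each i in [0,9]:
  i=0: ✗ (none in [0,1])
  i=1: ✗ (none in [1,2])
  i=2: ✓ (witness j=3)
  i=3: ✓ (witness j=3)
  i=4: ✓ (witness j=4)
  i=5: ✓ (witness j=5)
  i=6: ✓ (witness j=6)
  i=7: ✓ (witness j=7)
  i=8: ✓ (witness j=9)
  i=9: ✓ (witness j=9)

2, 3, 4, 5, 6, 7, 8, 9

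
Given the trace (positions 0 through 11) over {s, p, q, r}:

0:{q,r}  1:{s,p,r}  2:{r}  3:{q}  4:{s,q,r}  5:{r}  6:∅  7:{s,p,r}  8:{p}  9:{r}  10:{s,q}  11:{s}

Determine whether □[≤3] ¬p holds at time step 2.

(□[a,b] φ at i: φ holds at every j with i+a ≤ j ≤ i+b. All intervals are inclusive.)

Yes

Check ¬p at every j in [2,5]:
  j=2: true
  j=3: true
  j=4: true
  j=5: true
All positions satisfy it → formula holds.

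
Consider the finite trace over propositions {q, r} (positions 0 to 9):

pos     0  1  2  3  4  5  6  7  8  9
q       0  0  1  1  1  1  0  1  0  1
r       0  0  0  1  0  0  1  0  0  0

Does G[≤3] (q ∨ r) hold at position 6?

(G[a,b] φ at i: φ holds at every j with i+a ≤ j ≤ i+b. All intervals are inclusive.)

False

Check (q ∨ r) at every j in [6,9]:
  j=6: true
  j=7: true
  j=8: false
  j=9: true
Fails at j=8 → formula fails.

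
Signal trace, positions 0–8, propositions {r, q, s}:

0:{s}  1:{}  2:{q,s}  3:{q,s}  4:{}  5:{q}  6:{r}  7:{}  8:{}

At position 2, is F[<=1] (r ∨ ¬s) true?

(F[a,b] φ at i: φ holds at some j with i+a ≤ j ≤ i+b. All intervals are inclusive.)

Check (r ∨ ¬s) at each j in [2,3]:
  j=2: false
  j=3: false
No position in the window satisfies it → formula fails.

False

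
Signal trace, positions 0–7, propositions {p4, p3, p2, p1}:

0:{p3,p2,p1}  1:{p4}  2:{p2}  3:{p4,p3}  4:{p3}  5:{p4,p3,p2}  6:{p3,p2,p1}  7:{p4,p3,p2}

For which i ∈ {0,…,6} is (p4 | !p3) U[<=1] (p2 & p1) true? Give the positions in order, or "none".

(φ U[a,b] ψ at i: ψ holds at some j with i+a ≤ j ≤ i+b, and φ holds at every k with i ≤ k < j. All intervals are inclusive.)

0, 5, 6

Evaluate at each i in [0,6]:
  i=0: ✓ (rhs at j=0)
  i=1: ✗ (no rhs in [1,2])
  i=2: ✗ (no rhs in [2,3])
  i=3: ✗ (no rhs in [3,4])
  i=4: ✗ (no rhs in [4,5])
  i=5: ✓ (rhs at j=6; lhs holds on [5,5])
  i=6: ✓ (rhs at j=6)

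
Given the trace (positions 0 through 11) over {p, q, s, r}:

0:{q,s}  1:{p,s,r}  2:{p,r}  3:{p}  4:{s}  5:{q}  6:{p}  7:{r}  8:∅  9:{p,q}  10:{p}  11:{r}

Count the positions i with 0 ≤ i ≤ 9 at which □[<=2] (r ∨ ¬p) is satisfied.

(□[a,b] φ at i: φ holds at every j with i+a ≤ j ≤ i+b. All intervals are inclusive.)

1

Evaluate at each i in [0,9]:
  i=0: ✓ (all of [0,2])
  i=1: ✗ (fails at j=3)
  i=2: ✗ (fails at j=3)
  i=3: ✗ (fails at j=3)
  i=4: ✗ (fails at j=6)
  i=5: ✗ (fails at j=6)
  i=6: ✗ (fails at j=6)
  i=7: ✗ (fails at j=9)
  i=8: ✗ (fails at j=9)
  i=9: ✗ (fails at j=9)
Positions where it holds: {0} → 1.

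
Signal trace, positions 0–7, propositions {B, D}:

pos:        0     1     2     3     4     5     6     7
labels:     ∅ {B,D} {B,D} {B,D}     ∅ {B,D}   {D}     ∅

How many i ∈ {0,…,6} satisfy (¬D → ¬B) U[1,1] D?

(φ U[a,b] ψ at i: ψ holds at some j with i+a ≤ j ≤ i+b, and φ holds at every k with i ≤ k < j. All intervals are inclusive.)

Evaluate at each i in [0,6]:
  i=0: ✓ (rhs at j=1; lhs holds on [0,0])
  i=1: ✓ (rhs at j=2; lhs holds on [1,1])
  i=2: ✓ (rhs at j=3; lhs holds on [2,2])
  i=3: ✗ (no rhs in [4,4])
  i=4: ✓ (rhs at j=5; lhs holds on [4,4])
  i=5: ✓ (rhs at j=6; lhs holds on [5,5])
  i=6: ✗ (no rhs in [7,7])
Positions where it holds: {0, 1, 2, 4, 5} → 5.

5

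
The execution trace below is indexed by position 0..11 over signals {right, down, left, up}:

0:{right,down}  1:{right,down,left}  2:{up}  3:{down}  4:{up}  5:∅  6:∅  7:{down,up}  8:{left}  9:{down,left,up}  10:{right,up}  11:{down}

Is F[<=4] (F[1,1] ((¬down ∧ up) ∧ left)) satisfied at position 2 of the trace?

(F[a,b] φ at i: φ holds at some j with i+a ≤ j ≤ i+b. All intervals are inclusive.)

False

Check F[1,1] ((¬down ∧ up) ∧ left) at each j in [2,6]:
  j=2: fails (none in [3,3])
  j=3: fails (none in [4,4])
  j=4: fails (none in [5,5])
  j=5: fails (none in [6,6])
  j=6: fails (none in [7,7])
No position in the window satisfies it → formula fails.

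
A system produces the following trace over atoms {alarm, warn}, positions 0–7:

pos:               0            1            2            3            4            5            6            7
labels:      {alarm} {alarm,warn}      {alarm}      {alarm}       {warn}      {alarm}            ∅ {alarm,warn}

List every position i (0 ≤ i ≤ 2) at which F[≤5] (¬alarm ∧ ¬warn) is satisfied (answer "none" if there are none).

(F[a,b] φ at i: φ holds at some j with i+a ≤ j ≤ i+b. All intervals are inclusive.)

1, 2

Evaluate at each i in [0,2]:
  i=0: ✗ (none in [0,5])
  i=1: ✓ (witness j=6)
  i=2: ✓ (witness j=6)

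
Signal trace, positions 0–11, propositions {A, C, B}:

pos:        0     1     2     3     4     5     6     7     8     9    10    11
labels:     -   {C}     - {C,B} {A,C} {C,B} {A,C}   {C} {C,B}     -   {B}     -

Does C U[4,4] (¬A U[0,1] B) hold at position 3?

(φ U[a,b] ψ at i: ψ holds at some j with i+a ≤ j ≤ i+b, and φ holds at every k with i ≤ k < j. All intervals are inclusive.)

Need some j in [7,7] with (¬A U[0,1] B), and C at every k in [3,j-1].
  j=7: (¬A U[0,1] B) holds; C holds at every k in [3,6] → satisfied.

Yes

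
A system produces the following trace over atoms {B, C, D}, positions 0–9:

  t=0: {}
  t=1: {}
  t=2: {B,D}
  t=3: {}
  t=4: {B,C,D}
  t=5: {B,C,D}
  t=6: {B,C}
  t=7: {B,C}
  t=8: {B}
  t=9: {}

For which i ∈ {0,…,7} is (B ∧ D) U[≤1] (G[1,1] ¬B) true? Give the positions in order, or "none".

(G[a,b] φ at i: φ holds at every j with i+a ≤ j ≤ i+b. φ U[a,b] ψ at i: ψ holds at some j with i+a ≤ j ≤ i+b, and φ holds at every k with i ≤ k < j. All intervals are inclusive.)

0, 2

Evaluate at each i in [0,7]:
  i=0: ✓ (rhs at j=0)
  i=1: ✗ (lhs fails at k=1 before rhs at j=2)
  i=2: ✓ (rhs at j=2)
  i=3: ✗ (no rhs in [3,4])
  i=4: ✗ (no rhs in [4,5])
  i=5: ✗ (no rhs in [5,6])
  i=6: ✗ (no rhs in [6,7])
  i=7: ✗ (lhs fails at k=7 before rhs at j=8)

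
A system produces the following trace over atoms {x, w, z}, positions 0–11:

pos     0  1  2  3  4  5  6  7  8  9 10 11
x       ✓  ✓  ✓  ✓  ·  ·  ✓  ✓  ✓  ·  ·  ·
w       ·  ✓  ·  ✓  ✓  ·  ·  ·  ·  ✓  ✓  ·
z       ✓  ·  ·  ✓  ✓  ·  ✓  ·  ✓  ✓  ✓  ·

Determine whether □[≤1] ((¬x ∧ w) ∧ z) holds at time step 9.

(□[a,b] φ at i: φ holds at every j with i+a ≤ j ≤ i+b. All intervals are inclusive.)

Check ((¬x ∧ w) ∧ z) at every j in [9,10]:
  j=9: true
  j=10: true
All positions satisfy it → formula holds.

True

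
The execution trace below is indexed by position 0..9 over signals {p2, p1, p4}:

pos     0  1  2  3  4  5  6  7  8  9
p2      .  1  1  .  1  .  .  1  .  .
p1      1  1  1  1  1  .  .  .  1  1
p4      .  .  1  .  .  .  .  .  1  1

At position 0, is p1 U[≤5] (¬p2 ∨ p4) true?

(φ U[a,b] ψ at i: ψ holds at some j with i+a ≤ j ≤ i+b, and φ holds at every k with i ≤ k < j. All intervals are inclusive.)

Holds

Need some j in [0,5] with (¬p2 ∨ p4), and p1 at every k in [0,j-1].
  j=0: (¬p2 ∨ p4) holds; no prefix to check → satisfied.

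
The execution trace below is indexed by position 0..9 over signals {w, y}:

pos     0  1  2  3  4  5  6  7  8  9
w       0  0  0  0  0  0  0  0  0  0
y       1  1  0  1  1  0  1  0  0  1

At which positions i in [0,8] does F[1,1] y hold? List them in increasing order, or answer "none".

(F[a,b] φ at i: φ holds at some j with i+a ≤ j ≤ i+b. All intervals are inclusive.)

Evaluate at each i in [0,8]:
  i=0: ✓ (witness j=1)
  i=1: ✗ (none in [2,2])
  i=2: ✓ (witness j=3)
  i=3: ✓ (witness j=4)
  i=4: ✗ (none in [5,5])
  i=5: ✓ (witness j=6)
  i=6: ✗ (none in [7,7])
  i=7: ✗ (none in [8,8])
  i=8: ✓ (witness j=9)

0, 2, 3, 5, 8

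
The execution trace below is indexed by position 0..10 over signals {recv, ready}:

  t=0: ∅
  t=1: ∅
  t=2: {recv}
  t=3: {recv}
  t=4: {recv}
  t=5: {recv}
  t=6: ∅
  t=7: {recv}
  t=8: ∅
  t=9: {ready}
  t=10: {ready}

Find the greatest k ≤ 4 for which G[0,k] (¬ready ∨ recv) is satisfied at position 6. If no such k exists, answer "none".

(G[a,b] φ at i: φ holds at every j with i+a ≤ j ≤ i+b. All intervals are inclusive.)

2

(¬ready ∨ recv) must hold from j=6 onward; find where it first fails.
  j=6: holds
  j=7: holds
  j=8: holds
  j=9: fails
Holds on [6,8], so largest k = 2.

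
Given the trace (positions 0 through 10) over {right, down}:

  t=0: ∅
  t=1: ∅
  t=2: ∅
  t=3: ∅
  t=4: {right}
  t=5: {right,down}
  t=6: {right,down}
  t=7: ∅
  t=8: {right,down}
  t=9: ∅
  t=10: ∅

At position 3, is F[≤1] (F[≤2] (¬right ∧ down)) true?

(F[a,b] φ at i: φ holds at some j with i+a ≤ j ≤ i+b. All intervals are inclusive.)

Check F[≤2] (¬right ∧ down) at each j in [3,4]:
  j=3: fails (none in [3,5])
  j=4: fails (none in [4,6])
No position in the window satisfies it → formula fails.

False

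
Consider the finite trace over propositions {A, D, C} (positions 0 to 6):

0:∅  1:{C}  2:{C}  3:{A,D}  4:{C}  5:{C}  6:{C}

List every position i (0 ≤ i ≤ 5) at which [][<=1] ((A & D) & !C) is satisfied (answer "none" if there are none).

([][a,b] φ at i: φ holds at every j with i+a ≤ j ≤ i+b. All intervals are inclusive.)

Evaluate at each i in [0,5]:
  i=0: ✗ (fails at j=0)
  i=1: ✗ (fails at j=1)
  i=2: ✗ (fails at j=2)
  i=3: ✗ (fails at j=4)
  i=4: ✗ (fails at j=4)
  i=5: ✗ (fails at j=5)

none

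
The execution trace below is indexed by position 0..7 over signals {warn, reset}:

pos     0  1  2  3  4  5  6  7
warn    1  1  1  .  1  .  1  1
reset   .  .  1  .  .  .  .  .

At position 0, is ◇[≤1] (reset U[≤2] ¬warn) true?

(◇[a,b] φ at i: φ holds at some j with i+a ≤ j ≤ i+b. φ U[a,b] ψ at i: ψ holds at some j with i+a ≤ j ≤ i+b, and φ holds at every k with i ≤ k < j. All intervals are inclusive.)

No

Check (reset U[≤2] ¬warn) at each j in [0,1]:
  j=0: fails
  j=1: fails
No position in the window satisfies it → formula fails.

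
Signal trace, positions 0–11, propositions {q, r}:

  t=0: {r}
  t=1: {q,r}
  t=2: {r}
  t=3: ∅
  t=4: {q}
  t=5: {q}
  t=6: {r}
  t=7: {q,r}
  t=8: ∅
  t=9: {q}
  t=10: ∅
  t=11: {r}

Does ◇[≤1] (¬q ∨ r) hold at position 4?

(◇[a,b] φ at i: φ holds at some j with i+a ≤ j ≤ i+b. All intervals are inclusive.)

Check (¬q ∨ r) at each j in [4,5]:
  j=4: false
  j=5: false
No position in the window satisfies it → formula fails.

Does not hold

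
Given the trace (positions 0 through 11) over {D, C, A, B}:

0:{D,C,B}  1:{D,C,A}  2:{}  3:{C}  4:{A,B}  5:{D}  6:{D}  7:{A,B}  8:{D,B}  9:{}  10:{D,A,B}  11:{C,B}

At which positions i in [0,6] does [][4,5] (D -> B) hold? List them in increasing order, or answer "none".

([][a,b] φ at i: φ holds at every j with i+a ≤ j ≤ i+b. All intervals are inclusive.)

Evaluate at each i in [0,6]:
  i=0: ✗ (fails at j=5)
  i=1: ✗ (fails at j=5)
  i=2: ✗ (fails at j=6)
  i=3: ✓ (all of [7,8])
  i=4: ✓ (all of [8,9])
  i=5: ✓ (all of [9,10])
  i=6: ✓ (all of [10,11])

3, 4, 5, 6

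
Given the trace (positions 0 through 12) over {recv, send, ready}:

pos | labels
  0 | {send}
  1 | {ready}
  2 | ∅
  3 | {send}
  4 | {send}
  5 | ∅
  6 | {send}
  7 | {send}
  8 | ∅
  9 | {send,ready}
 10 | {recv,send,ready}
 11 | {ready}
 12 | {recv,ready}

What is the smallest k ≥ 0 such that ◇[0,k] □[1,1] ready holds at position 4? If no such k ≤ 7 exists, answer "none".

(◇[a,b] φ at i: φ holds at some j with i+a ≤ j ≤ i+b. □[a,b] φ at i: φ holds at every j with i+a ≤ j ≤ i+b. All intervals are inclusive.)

4

Scan j = 4,5,… for □[1,1] ready:
  j=4: fails
  j=5: fails
  j=6: fails
  j=7: fails
  j=8: holds
First hit at j=8, so smallest k = 8-4 = 4.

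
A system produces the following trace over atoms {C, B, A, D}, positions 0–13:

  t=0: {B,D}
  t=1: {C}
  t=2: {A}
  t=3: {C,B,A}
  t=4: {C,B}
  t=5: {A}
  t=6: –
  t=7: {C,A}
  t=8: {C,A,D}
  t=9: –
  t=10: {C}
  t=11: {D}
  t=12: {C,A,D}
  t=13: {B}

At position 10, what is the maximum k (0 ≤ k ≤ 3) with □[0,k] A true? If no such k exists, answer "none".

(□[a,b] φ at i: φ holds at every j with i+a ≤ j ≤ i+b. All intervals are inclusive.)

none

A must hold from j=10 onward; find where it first fails.
  j=10: fails → no k works.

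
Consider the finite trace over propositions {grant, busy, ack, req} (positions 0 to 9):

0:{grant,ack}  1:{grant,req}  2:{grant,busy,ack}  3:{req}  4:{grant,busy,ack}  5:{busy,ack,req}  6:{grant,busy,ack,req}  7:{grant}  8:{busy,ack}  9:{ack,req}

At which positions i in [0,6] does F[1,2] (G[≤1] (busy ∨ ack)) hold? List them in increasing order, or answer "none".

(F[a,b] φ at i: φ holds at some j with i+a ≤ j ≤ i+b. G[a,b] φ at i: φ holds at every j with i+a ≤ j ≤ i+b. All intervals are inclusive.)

2, 3, 4, 6

Evaluate at each i in [0,6]:
  i=0: ✗ (none in [1,2])
  i=1: ✗ (none in [2,3])
  i=2: ✓ (witness j=4)
  i=3: ✓ (witness j=4)
  i=4: ✓ (witness j=5)
  i=5: ✗ (none in [6,7])
  i=6: ✓ (witness j=8)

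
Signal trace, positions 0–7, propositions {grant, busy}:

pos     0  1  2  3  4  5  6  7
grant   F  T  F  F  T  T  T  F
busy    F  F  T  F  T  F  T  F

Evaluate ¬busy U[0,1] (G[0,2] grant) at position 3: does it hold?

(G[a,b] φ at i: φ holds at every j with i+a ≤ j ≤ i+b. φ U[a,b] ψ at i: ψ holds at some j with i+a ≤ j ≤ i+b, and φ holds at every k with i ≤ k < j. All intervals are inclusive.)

Need some j in [3,4] with G[0,2] grant, and ¬busy at every k in [3,j-1].
  j=3: G[0,2] grant — fails at 3.
  j=4: G[0,2] grant holds; ¬busy holds at every k in [3,3] → satisfied.

Yes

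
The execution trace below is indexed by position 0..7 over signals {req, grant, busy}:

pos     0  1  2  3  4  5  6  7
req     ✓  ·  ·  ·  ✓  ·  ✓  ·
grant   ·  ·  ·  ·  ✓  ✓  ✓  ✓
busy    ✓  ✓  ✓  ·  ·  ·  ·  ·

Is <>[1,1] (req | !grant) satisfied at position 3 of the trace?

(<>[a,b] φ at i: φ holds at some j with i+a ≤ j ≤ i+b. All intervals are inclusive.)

True

Check (req | !grant) at each j in [4,4]:
  j=4: true
Found at j=4 → formula holds.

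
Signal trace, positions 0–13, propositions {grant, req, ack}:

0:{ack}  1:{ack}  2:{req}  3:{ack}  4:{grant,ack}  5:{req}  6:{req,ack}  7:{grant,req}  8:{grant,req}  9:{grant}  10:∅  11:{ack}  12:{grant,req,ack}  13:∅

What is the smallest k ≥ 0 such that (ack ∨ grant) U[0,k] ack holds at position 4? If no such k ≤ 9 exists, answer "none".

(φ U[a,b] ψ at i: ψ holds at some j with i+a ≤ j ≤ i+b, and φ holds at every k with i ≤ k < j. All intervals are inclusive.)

Need earliest j ≥ 4 with ack, and (ack ∨ grant) at every k in [4,j-1].
  j=4: rhs holds (empty prefix). k = 0.

0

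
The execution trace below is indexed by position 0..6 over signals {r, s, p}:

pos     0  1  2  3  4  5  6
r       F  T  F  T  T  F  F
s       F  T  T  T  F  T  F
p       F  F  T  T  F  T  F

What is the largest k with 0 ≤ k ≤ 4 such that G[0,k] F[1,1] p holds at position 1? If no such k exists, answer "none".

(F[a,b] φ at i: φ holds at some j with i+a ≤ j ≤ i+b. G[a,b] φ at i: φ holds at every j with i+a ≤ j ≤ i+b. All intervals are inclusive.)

1

F[1,1] p must hold from j=1 onward; find where it first fails.
  j=1: holds
  j=2: holds
  j=3: fails
Holds on [1,2], so largest k = 1.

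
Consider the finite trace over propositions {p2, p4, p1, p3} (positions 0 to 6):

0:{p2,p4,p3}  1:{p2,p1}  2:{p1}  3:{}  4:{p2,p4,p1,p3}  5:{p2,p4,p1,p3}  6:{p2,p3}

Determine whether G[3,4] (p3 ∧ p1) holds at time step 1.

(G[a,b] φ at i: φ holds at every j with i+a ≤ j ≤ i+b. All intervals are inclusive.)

Check (p3 ∧ p1) at every j in [4,5]:
  j=4: true
  j=5: true
All positions satisfy it → formula holds.

Holds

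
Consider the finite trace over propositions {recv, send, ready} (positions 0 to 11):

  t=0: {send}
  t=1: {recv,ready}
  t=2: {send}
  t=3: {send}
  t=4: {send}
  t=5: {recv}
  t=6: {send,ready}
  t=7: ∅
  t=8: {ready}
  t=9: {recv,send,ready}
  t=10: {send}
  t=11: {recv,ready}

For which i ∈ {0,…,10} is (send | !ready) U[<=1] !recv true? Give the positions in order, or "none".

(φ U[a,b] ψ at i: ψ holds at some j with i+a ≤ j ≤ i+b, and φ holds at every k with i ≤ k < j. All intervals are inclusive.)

Evaluate at each i in [0,10]:
  i=0: ✓ (rhs at j=0)
  i=1: ✗ (lhs fails at k=1 before rhs at j=2)
  i=2: ✓ (rhs at j=2)
  i=3: ✓ (rhs at j=3)
  i=4: ✓ (rhs at j=4)
  i=5: ✓ (rhs at j=6; lhs holds on [5,5])
  i=6: ✓ (rhs at j=6)
  i=7: ✓ (rhs at j=7)
  i=8: ✓ (rhs at j=8)
  i=9: ✓ (rhs at j=10; lhs holds on [9,9])
  i=10: ✓ (rhs at j=10)

0, 2, 3, 4, 5, 6, 7, 8, 9, 10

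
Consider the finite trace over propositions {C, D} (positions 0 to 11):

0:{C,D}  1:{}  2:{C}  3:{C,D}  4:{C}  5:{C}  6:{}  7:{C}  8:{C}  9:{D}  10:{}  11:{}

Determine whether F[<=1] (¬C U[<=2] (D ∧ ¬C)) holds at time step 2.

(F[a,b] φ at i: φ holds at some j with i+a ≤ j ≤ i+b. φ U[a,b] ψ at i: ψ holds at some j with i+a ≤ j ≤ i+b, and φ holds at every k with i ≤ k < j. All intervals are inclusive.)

No

Check (¬C U[<=2] (D ∧ ¬C)) at each j in [2,3]:
  j=2: fails
  j=3: fails
No position in the window satisfies it → formula fails.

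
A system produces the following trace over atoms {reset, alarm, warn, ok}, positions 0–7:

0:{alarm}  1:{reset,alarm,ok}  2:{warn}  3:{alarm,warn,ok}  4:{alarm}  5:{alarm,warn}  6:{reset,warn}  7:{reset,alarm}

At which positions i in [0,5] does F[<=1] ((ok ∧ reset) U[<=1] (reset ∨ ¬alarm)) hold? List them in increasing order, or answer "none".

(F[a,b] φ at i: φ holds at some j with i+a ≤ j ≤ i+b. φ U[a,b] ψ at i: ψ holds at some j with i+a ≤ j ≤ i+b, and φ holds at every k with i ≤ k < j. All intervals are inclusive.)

Evaluate at each i in [0,5]:
  i=0: ✓ (witness j=1)
  i=1: ✓ (witness j=1)
  i=2: ✓ (witness j=2)
  i=3: ✗ (none in [3,4])
  i=4: ✗ (none in [4,5])
  i=5: ✓ (witness j=6)

0, 1, 2, 5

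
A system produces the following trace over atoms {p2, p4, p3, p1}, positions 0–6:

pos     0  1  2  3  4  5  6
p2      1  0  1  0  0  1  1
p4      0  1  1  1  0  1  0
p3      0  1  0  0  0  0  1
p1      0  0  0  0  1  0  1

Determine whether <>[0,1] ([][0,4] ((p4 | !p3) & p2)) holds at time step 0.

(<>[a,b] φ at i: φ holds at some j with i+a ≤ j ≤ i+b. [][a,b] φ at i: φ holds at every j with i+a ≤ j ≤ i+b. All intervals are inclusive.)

No

Check [][0,4] ((p4 | !p3) & p2) at each j in [0,1]:
  j=0: fails at 1
  j=1: fails at 1
No position in the window satisfies it → formula fails.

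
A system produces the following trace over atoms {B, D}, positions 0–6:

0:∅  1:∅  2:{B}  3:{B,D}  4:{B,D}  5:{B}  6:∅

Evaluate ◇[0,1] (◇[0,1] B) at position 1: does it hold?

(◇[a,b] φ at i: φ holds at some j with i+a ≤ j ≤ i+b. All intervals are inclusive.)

Check ◇[0,1] B at each j in [1,2]:
  j=1: holds (witness at 2)
  j=2: holds (witness at 2)
Found at j=1 → formula holds.

Holds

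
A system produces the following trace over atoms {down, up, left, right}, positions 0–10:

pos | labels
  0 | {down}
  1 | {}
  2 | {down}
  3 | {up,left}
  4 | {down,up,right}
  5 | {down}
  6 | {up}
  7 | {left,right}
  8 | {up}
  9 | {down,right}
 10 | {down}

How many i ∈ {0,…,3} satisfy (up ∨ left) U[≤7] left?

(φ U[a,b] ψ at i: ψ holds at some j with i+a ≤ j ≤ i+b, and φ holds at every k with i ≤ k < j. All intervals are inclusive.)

1

Evaluate at each i in [0,3]:
  i=0: ✗ (lhs fails at k=0 before rhs at j=3)
  i=1: ✗ (lhs fails at k=1 before rhs at j=3)
  i=2: ✗ (lhs fails at k=2 before rhs at j=3)
  i=3: ✓ (rhs at j=3)
Positions where it holds: {3} → 1.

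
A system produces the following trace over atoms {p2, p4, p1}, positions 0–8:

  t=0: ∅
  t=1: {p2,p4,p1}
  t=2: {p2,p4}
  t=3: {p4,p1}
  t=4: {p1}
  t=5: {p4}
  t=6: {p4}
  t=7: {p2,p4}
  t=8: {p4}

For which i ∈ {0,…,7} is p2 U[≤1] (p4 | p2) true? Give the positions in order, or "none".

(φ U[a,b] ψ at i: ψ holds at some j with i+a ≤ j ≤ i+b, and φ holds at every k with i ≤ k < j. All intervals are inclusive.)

Evaluate at each i in [0,7]:
  i=0: ✗ (lhs fails at k=0 before rhs at j=1)
  i=1: ✓ (rhs at j=1)
  i=2: ✓ (rhs at j=2)
  i=3: ✓ (rhs at j=3)
  i=4: ✗ (lhs fails at k=4 before rhs at j=5)
  i=5: ✓ (rhs at j=5)
  i=6: ✓ (rhs at j=6)
  i=7: ✓ (rhs at j=7)

1, 2, 3, 5, 6, 7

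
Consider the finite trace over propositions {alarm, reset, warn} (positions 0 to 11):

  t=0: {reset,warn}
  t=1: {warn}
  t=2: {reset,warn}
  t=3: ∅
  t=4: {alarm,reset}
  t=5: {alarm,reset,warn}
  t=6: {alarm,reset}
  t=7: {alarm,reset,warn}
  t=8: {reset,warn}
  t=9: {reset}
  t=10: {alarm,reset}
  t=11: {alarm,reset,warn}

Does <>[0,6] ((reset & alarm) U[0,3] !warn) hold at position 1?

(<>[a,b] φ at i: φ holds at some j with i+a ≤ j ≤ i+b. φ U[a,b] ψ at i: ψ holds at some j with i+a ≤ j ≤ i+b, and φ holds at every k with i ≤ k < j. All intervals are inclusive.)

Holds

Check ((reset & alarm) U[0,3] !warn) at each j in [1,7]:
  j=1: fails
  j=2: fails
  j=3: holds
  j=4: holds
  j=5: holds
  j=6: holds
  j=7: fails
Found at j=3 → formula holds.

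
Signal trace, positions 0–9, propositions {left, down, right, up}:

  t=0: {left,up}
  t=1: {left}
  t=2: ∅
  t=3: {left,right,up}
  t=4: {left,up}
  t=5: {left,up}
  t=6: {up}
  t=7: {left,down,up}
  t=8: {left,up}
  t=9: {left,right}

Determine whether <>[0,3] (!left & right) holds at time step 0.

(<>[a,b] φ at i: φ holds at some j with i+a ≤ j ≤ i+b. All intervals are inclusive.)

Check (!left & right) at each j in [0,3]:
  j=0: false
  j=1: false
  j=2: false
  j=3: false
No position in the window satisfies it → formula fails.

False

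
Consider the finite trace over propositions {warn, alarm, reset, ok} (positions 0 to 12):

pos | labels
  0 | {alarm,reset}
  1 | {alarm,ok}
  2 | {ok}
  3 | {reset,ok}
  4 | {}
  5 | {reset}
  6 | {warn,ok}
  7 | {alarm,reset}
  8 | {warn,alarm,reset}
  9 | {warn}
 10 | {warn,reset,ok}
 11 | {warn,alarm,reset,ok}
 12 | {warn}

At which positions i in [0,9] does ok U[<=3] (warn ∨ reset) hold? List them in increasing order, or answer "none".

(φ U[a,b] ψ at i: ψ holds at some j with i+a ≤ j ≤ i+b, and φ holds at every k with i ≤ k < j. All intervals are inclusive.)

Evaluate at each i in [0,9]:
  i=0: ✓ (rhs at j=0)
  i=1: ✓ (rhs at j=3; lhs holds on [1,2])
  i=2: ✓ (rhs at j=3; lhs holds on [2,2])
  i=3: ✓ (rhs at j=3)
  i=4: ✗ (lhs fails at k=4 before rhs at j=5)
  i=5: ✓ (rhs at j=5)
  i=6: ✓ (rhs at j=6)
  i=7: ✓ (rhs at j=7)
  i=8: ✓ (rhs at j=8)
  i=9: ✓ (rhs at j=9)

0, 1, 2, 3, 5, 6, 7, 8, 9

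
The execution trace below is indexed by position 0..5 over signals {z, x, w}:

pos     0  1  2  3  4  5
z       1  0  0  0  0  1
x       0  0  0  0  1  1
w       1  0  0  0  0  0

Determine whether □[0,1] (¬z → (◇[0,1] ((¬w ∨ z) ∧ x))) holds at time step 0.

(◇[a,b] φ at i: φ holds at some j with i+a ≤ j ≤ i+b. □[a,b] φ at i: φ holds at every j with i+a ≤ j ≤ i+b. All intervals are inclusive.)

Does not hold

Check (¬z → (◇[0,1] ((¬w ∨ z) ∧ x))) at every j in [0,1]:
  j=0: antecedent false → ✓
  j=1: antecedent true; consequent fails (none in [1,2]) → ✗
Fails at j=1 → formula fails.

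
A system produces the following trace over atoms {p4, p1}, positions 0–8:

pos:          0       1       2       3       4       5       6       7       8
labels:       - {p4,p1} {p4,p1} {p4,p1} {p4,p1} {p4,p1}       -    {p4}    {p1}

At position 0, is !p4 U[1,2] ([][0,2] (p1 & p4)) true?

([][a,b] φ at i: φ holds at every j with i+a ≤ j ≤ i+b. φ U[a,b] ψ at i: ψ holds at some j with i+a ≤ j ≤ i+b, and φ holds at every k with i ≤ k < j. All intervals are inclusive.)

Need some j in [1,2] with [][0,2] (p1 & p4), and !p4 at every k in [0,j-1].
  j=1: [][0,2] (p1 & p4) holds; !p4 holds at every k in [0,0] → satisfied.

True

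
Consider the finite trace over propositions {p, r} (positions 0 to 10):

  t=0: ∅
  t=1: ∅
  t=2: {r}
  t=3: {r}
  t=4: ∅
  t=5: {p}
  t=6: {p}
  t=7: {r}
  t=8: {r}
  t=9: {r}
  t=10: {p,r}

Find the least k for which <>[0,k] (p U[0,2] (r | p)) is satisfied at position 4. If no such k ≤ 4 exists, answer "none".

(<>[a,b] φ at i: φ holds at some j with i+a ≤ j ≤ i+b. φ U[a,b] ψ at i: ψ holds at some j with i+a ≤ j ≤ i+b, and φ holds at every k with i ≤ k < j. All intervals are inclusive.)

Scan j = 4,5,… for (p U[0,2] (r | p)):
  j=4: fails
  j=5: holds
First hit at j=5, so smallest k = 5-4 = 1.

1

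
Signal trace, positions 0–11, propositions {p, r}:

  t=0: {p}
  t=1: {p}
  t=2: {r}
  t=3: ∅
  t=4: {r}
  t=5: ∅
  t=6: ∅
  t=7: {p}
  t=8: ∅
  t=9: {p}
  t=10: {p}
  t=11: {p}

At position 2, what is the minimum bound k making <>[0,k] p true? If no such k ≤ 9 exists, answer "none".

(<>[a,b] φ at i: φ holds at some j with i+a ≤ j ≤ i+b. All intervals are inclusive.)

5

Scan j = 2,3,… for p:
  j=2: fails
  j=3: fails
  j=4: fails
  j=5: fails
  j=6: fails
  j=7: holds
First hit at j=7, so smallest k = 7-2 = 5.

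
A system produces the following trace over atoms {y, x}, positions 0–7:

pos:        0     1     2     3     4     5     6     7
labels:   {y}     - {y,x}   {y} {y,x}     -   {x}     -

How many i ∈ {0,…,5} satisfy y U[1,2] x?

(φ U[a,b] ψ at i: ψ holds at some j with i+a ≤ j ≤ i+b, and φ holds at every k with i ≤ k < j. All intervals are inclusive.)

Evaluate at each i in [0,5]:
  i=0: ✗ (lhs fails at k=1 before rhs at j=2)
  i=1: ✗ (lhs fails at k=1 before rhs at j=2)
  i=2: ✓ (rhs at j=4; lhs holds on [2,3])
  i=3: ✓ (rhs at j=4; lhs holds on [3,3])
  i=4: ✗ (lhs fails at k=5 before rhs at j=6)
  i=5: ✗ (lhs fails at k=5 before rhs at j=6)
Positions where it holds: {2, 3} → 2.

2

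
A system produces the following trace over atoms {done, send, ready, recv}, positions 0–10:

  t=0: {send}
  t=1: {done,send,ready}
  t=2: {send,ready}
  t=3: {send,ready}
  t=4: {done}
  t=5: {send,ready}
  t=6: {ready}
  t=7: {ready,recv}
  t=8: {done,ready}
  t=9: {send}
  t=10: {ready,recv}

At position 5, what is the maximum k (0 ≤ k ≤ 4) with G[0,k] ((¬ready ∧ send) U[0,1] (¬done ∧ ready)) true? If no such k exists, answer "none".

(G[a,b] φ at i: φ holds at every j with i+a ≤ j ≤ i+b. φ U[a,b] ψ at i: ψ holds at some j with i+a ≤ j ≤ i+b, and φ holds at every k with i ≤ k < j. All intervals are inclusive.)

2

((¬ready ∧ send) U[0,1] (¬done ∧ ready)) must hold from j=5 onward; find where it first fails.
  j=5: holds
  j=6: holds
  j=7: holds
  j=8: fails
Holds on [5,7], so largest k = 2.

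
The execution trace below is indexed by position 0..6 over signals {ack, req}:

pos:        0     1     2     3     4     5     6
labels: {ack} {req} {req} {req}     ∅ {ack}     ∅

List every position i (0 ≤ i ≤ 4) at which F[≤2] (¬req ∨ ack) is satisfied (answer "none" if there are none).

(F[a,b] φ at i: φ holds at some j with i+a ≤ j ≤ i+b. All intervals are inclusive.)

0, 2, 3, 4

Evaluate at each i in [0,4]:
  i=0: ✓ (witness j=0)
  i=1: ✗ (none in [1,3])
  i=2: ✓ (witness j=4)
  i=3: ✓ (witness j=4)
  i=4: ✓ (witness j=4)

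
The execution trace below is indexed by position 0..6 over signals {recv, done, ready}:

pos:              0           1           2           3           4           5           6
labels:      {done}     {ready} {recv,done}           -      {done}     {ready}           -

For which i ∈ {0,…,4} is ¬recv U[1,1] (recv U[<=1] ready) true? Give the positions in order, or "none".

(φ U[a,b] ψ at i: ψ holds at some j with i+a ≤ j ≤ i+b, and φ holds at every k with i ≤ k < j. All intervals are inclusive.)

0, 4

Evaluate at each i in [0,4]:
  i=0: ✓ (rhs at j=1; lhs holds on [0,0])
  i=1: ✗ (no rhs in [2,2])
  i=2: ✗ (no rhs in [3,3])
  i=3: ✗ (no rhs in [4,4])
  i=4: ✓ (rhs at j=5; lhs holds on [4,4])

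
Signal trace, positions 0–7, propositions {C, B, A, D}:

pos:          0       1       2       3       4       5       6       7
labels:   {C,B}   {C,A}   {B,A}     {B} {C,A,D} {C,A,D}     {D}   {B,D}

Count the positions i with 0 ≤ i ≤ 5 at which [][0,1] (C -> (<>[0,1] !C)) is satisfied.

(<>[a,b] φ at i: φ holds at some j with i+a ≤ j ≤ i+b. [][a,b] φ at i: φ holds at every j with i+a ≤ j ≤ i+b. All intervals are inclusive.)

Evaluate at each i in [0,5]:
  i=0: ✗ (fails at j=0)
  i=1: ✓ (all of [1,2])
  i=2: ✓ (all of [2,3])
  i=3: ✗ (fails at j=4)
  i=4: ✗ (fails at j=4)
  i=5: ✓ (all of [5,6])
Positions where it holds: {1, 2, 5} → 3.

3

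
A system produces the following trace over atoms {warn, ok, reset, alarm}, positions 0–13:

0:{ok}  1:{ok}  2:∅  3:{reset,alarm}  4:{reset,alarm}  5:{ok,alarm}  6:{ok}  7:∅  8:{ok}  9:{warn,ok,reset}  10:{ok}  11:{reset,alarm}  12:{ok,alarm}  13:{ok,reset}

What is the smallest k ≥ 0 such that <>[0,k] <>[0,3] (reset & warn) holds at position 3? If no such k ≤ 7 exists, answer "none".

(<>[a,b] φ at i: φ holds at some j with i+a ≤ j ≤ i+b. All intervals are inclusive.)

Scan j = 3,4,… for <>[0,3] (reset & warn):
  j=3: fails
  j=4: fails
  j=5: fails
  j=6: holds
First hit at j=6, so smallest k = 6-3 = 3.

3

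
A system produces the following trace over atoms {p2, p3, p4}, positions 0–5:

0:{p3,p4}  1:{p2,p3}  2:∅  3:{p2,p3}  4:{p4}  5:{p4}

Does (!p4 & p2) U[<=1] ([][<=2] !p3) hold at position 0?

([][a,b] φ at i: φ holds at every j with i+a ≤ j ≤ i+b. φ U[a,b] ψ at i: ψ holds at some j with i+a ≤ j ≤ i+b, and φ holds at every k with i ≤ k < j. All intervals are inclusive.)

False

Need some j in [0,1] with [][<=2] !p3, and (!p4 & p2) at every k in [0,j-1].
  j=0: [][<=2] !p3 — fails at 0.
  j=1: [][<=2] !p3 — fails at 1.
No j in the window works → until fails.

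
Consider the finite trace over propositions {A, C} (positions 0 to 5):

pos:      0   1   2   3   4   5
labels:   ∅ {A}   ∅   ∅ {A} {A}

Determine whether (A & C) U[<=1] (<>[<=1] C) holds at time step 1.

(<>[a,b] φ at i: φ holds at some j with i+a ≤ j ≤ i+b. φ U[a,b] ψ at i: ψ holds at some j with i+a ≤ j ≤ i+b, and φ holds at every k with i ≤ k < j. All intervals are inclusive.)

Need some j in [1,2] with <>[<=1] C, and (A & C) at every k in [1,j-1].
  j=1: <>[<=1] C — fails (none in [1,2]).
  j=2: <>[<=1] C — fails (none in [2,3]).
No j in the window works → until fails.

False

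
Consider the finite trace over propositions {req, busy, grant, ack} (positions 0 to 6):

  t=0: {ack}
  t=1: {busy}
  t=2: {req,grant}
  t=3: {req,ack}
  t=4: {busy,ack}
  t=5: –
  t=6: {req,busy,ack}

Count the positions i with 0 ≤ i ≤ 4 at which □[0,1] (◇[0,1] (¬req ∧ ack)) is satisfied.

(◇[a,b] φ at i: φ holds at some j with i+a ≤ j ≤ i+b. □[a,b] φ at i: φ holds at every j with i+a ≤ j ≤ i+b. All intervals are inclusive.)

1

Evaluate at each i in [0,4]:
  i=0: ✗ (fails at j=1)
  i=1: ✗ (fails at j=1)
  i=2: ✗ (fails at j=2)
  i=3: ✓ (all of [3,4])
  i=4: ✗ (fails at j=5)
Positions where it holds: {3} → 1.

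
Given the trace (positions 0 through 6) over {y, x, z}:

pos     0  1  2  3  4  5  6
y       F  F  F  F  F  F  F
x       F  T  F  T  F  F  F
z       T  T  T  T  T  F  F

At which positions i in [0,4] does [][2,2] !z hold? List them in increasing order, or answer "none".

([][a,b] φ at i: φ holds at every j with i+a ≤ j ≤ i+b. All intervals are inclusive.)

Evaluate at each i in [0,4]:
  i=0: ✗ (fails at j=2)
  i=1: ✗ (fails at j=3)
  i=2: ✗ (fails at j=4)
  i=3: ✓ (all of [5,5])
  i=4: ✓ (all of [6,6])

3, 4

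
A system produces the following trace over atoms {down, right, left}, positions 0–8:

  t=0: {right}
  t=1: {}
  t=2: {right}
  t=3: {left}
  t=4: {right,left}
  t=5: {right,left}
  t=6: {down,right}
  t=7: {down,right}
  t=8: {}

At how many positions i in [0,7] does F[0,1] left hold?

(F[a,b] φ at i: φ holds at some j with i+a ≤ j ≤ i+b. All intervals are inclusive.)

4

Evaluate at each i in [0,7]:
  i=0: ✗ (none in [0,1])
  i=1: ✗ (none in [1,2])
  i=2: ✓ (witness j=3)
  i=3: ✓ (witness j=3)
  i=4: ✓ (witness j=4)
  i=5: ✓ (witness j=5)
  i=6: ✗ (none in [6,7])
  i=7: ✗ (none in [7,8])
Positions where it holds: {2, 3, 4, 5} → 4.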